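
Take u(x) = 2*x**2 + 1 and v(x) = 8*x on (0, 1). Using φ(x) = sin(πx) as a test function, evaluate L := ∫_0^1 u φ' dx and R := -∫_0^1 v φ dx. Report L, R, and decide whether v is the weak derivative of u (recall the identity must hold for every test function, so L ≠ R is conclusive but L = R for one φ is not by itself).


LHS = -4/π, RHS = -8/π. No, v is not the weak derivative of u.

u(x) = 2*x**2 + 1, classical derivative u'(x) = 4*x.
φ(x) = sin(πx), so φ'(x) = π*cos(π*x).
Note φ(0) = φ(1) = 0, so the boundary term u·φ vanishes.
LHS = ∫_0^1 u(x) φ'(x) dx = ∫_0^1 (2*π*x^2*cos(π*x) + π*cos(π*x)) dx. Term by term:
  ∫_0^1 π*cos(π*x) dx = 0;  ∫_0^1 2*π*x^2*cos(π*x) dx = -4/π.
Sum: 0 − 4/π = -4/π.
So LHS = -4/π.
∫_0^1 v(x) φ(x) dx = ∫_0^1 (8*x*sin(π*x)) dx. Term by term:
  ∫_0^1 8*x*sin(π*x) dx = 8/π.
So RHS = -∫_0^1 v(x) φ(x) dx = -8/π.
LHS − RHS = 4/π ≠ 0, so the identity fails.
(For a valid weak derivative the identity must hold for EVERY test function, in particular this one. The failure shows v is NOT the weak derivative of u.)
Correct weak derivative would be u'(x) = 4*x.


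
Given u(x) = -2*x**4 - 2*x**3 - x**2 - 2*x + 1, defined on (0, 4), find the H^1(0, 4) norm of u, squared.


||u||_{H^1}^2 = 139708796/315

The H^1 norm (squared) on an interval (0, L) is
  ||u||_{H^1}^2 = ∫_0^L u(x)^2 dx + ∫_0^L u'(x)^2 dx.
Compute u'(x) = -8*x**3 - 6*x**2 - 2*x - 2.
Then u(x)^2 = 4*x**8 + 8*x**7 + 8*x**6 + 12*x**5 + 5*x**4 + 2*x**2 - 4*x + 1 and u'(x)^2 = 64*x**6 + 96*x**5 + 68*x**4 + 56*x**3 + 28*x**2 + 8*x + 4.
Integrate each monomial from 0 to 4 using ∫_0^4 c·x^n dx = c·4^(n+1)/(n+1):
  ∫_0^4 u(x)^2 dx = ∫_0^4 (4*x^8 + 8*x^7 + 8*x^6 + 12*x^5 + 5*x^4 + 2*x^2 - 4*x + 1) dx. Term by term:
    ∫_0^4 4*x^8 dx = 1048576/9;  ∫_0^4 8*x^7 dx = 65536;  ∫_0^4 8*x^6 dx = 131072/7;
    ∫_0^4 12*x^5 dx = 8192;  ∫_0^4 5*x^4 dx = 1024;  ∫_0^4 2*x^2 dx = 128/3;
    ∫_0^4 -4*x dx = -32;  ∫_0^4 1 dx = 4.
  Sum: 1048576/9 + 65536 + 131072/7 + 8192 + 1024 + 128/3 − 32 + 4 = 13229980/63.
  ∫_0^4 u'(x)^2 dx = ∫_0^4 (64*x^6 + 96*x^5 + 68*x^4 + 56*x^3 + 28*x^2 + 8*x + 4) dx. Term by term:
    ∫_0^4 64*x^6 dx = 1048576/7;  ∫_0^4 96*x^5 dx = 65536;  ∫_0^4 68*x^4 dx = 69632/5;
    ∫_0^4 56*x^3 dx = 3584;  ∫_0^4 28*x^2 dx = 1792/3;  ∫_0^4 8*x dx = 64;
    ∫_0^4 4 dx = 16.
  Sum: 1048576/7 + 65536 + 69632/5 + 3584 + 1792/3 + 64 + 16 = 24519632/105.
Adding: ||u||_{H^1}^2 = 13229980/63 + 24519632/105 = 139708796/315.


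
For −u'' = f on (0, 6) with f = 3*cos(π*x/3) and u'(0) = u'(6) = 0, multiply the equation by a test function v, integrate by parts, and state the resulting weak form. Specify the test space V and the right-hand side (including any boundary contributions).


V = H^1(0, 6) (no boundary constraint on v; u is determined up to an additive constant); weak form: ∫_0^6 u'v' dx = ∫_0^6 (3*cos(π*x/3)) v dx for all v ∈ V.

Multiply both sides by a test function v and integrate from 0 to 6:
  ∫_0^6 −u''(x) v(x) dx = ∫_0^6 f(x) v(x) dx.
Integrate the LHS by parts once:
  ∫_0^6 −u'' v dx = −[u'(x) v(x)]_0^6 + ∫_0^6 u'(x) v'(x) dx.
Thus ∫_0^6 u'(x) v'(x) dx = ∫_0^6 f(x) v(x) dx + [u'(x) v(x)]_0^6.
Choose V so that boundary terms are either known or forced to vanish.
u has homogeneous Neumann: u'(0) = u'(6) = 0. So [u' v]_0^6 = 0·v(6) − 0·v(0) = 0 for any v; take V = H^1(0, 6).
Weak formulation: find u (satisfying any essential BC) such that ∫_0^6 u'(x) v'(x) dx = ∫_0^6 f v dx for all v ∈ V (homogeneous Neumann, so boundary terms vanish).
Substituting f(x) = 3*cos(π*x/3), the right-hand side is ∫_0^6 (3*cos(π*x/3)) v dx.
Compatibility check (pure Neumann): taking v ≡ 1 ∈ V gives 0 = ∫_0^6 f dx + (0) − (0), i.e. ∫_0^6 f dx must equal u'(0) − u'(6) = 0. Indeed ∫_0^6 (3*cos(π*x/3)) dx = 0, so the data are compatible. The solution is then unique only up to an additive constant (fix it e.g. by requiring ∫_0^6 u dx = 0).


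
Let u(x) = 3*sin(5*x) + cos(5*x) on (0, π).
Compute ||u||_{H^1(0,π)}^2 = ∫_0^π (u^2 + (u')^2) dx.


||u||_{H^1(0,π)}^2 = 130*π

u'(x) = -5*sin(5*x) + 15*cos(5*x).
Expand u² and (u')² and integrate term by term on (0, π), using: for integers n ≥ 1, ∫_0^π sin²(nx) dx = ∫_0^π cos²(nx) dx = π/2; for n ≠ n', ∫_0^π sin(nx)sin(n'x) dx = ∫_0^π cos(nx)cos(n'x) dx = 0; and by product-to-sum, ∫_0^π sin(nx)cos(n'x) dx = ½∫_0^π [sin((n+n')x) + sin((n−n')x)] dx, which is 0 when n+n' is even and 2n/(n²−n'²) when n+n' is odd (it need not vanish on (0, π)).
  u² squared terms: (3)²·∫sin(5x)² dx = 9·π/2 = 9*π/2;  (1)²·∫cos(5x)² dx = 1·π/2 = π/2.
  u² cross terms: 2·(3)·(1)·∫sin(5x)·cos(5x) dx = 6·(0) = 0.
  So ∫_0^π u² dx = 9*π/2 + π/2 + 0 = 5*π.
  (u')² squared terms: (-5)²·∫sin(5x)² dx = 25·π/2 = 25*π/2;  (15)²·∫cos(5x)² dx = 225·π/2 = 225*π/2.
  (u')² cross terms: 2·(-5)·(15)·∫sin(5x)·cos(5x) dx = -150·(0) = 0.
  So ∫_0^π (u')² dx = 25*π/2 + 225*π/2 + 0 = 125*π.
||u||_{H^1}^2 = (5*π) + (125*π) = 130*π.


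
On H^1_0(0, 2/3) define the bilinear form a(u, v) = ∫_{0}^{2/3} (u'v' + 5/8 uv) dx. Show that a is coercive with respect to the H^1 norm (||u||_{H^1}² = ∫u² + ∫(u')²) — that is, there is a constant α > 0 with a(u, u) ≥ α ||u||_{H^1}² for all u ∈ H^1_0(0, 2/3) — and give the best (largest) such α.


α = (5 + 18*π^2)/(2*(4 + 9*π^2))

Coercivity of a(·,·) on H^1_0(0, 2/3) means a(u, u) ≥ α ||u||_{H^1}² for every u ∈ H^1_0.
The interval has length L = 2/3, and Poincaré/coercivity depend only on L. Here a(u, u) = ∫(u')² + (5/8)·∫u².
Here 0 < c = 5/8 < 1. The condition a(u,u) ≥ α||u||_{H^1}² reads (1−α)∫(u')² ≥ (α−c)∫u². Any admissible α is ≤ 1 (rapidly oscillating u have ∫u²/∫(u')² → 0), and α = 1 would force 0 ≥ (1−c)∫u², impossible since c < 1; so 1−α > 0. By the sharp Poincaré inequality on H^1_0 of an interval of length L, ∫(u')² ≥ (π/L)²∫u² with equality for the first sine mode sin(π(x−x₀)/L) (x₀ the left endpoint), so the inequality holds for all u iff (1−α)(π/L)² ≥ α − c, i.e. α ≤ ((π/L)² + c)/((π/L)² + 1) = (1 + c(L/π)²)/(1 + (L/π)²). With (π/L)² = 9*π^2/4 and c = 5/8, the largest admissible constant is α = ((π/L)² + c)/((π/L)² + 1).
Simplifying, α = (5 + 18*π^2)/(2*(4 + 9*π^2)).


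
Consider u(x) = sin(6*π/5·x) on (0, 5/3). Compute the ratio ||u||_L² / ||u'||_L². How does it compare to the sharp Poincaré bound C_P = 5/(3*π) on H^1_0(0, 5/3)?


||u||_L² / ||u'||_L² = 5/(6*π) < C_P = 5/(3*π).

u(x) = sin(6*π/5·x), so u'(x) = 6*π*cos(6*π*x/5)/5.
Writing u(x) = A·sin(kπx/L) with A = 1 and k = 2, use ∫_0^L sin²(kπx/L) dx = L/2 and ∫_0^L cos²(kπx/L) dx = L/2.
u² = 1·sin²(6*π/5·x) and (u')² = 36*π^2/25·cos²(6*π/5·x), and each of sin², cos² integrates to L/2 = 5/6 over (0, 5/3).
∫_0^5/3 u² dx = 5/6, so ||u||_L² = sqrt(30)/6.
∫_0^5/3 (u')² dx = 6*π^2/5, so ||u'||_L² = sqrt(30)*π/5.
Ratio ||u||_L² / ||u'||_L² = 5/(6*π).
Sharp Poincaré constant on H^1_0(0, 5/3) is C_P = L/π = 5/(3*π), achieved by sin(3*π/5·x).
This is the k = 2 harmonic; the ratio L/(kπ) is strictly less than C_P = L/π, consistent with the sharp inequality ||u||_L² ≤ C_P ||u'||_L².


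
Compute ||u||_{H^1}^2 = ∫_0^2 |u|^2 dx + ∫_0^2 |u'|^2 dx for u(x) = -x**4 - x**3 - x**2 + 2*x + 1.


||u||_{H^1}^2 = 48950/63

The H^1 norm (squared) on an interval (0, L) is
  ||u||_{H^1}^2 = ∫_0^L u(x)^2 dx + ∫_0^L u'(x)^2 dx.
Compute u'(x) = -4*x**3 - 3*x**2 - 2*x + 2.
Then u(x)^2 = x**8 + 2*x**7 + 3*x**6 - 2*x**5 - 5*x**4 - 6*x**3 + 2*x**2 + 4*x + 1 and u'(x)^2 = 16*x**6 + 24*x**5 + 25*x**4 - 4*x**3 - 8*x**2 - 8*x + 4.
Integrate each monomial from 0 to 2 using ∫_0^2 c·x^n dx = c·2^(n+1)/(n+1):
  ∫_0^2 u(x)^2 dx = ∫_0^2 (x^8 + 2*x^7 + 3*x^6 - 2*x^5 - 5*x^4 - 6*x^3 + 2*x^2 + 4*x + 1) dx. Term by term:
    ∫_0^2 x^8 dx = 512/9;  ∫_0^2 2*x^7 dx = 64;  ∫_0^2 3*x^6 dx = 384/7;
    ∫_0^2 -2*x^5 dx = -64/3;  ∫_0^2 -5*x^4 dx = -32;  ∫_0^2 -6*x^3 dx = -24;
    ∫_0^2 2*x^2 dx = 16/3;  ∫_0^2 4*x dx = 8;  ∫_0^2 1 dx = 2.
  Sum: 512/9 + 64 + 384/7 − 64/3 − 32 − 24 + 16/3 + 8 + 2 = 7166/63.
  ∫_0^2 u'(x)^2 dx = ∫_0^2 (16*x^6 + 24*x^5 + 25*x^4 - 4*x^3 - 8*x^2 - 8*x + 4) dx. Term by term:
    ∫_0^2 16*x^6 dx = 2048/7;  ∫_0^2 24*x^5 dx = 256;  ∫_0^2 25*x^4 dx = 160;
    ∫_0^2 -4*x^3 dx = -16;  ∫_0^2 -8*x^2 dx = -64/3;  ∫_0^2 -8*x dx = -16;
    ∫_0^2 4 dx = 8.
  Sum: 2048/7 + 256 + 160 − 16 − 64/3 − 16 + 8 = 13928/21.
Adding: ||u||_{H^1}^2 = 7166/63 + 13928/21 = 48950/63.


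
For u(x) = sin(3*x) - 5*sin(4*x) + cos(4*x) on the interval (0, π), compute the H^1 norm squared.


||u||_{H^1(0,π)}^2 = -204/7 + 226*π

u'(x) = -4*sin(4*x) + 3*cos(3*x) - 20*cos(4*x).
Expand u² and (u')² and integrate term by term on (0, π), using: for integers n ≥ 1, ∫_0^π sin²(nx) dx = ∫_0^π cos²(nx) dx = π/2; for n ≠ n', ∫_0^π sin(nx)sin(n'x) dx = ∫_0^π cos(nx)cos(n'x) dx = 0; and by product-to-sum, ∫_0^π sin(nx)cos(n'x) dx = ½∫_0^π [sin((n+n')x) + sin((n−n')x)] dx, which is 0 when n+n' is even and 2n/(n²−n'²) when n+n' is odd (it need not vanish on (0, π)).
  u² squared terms: (-5)²·∫sin(4x)² dx = 25·π/2 = 25*π/2;  (1)²·∫cos(4x)² dx = 1·π/2 = π/2;  (1)²·∫sin(3x)² dx = 1·π/2 = π/2.
  u² cross terms: 2·(-5)·(1)·∫sin(4x)·cos(4x) dx = -10·(0) = 0;  2·(-5)·(1)·∫sin(4x)·sin(3x) dx = -10·(0) = 0;  2·(1)·(1)·∫cos(4x)·sin(3x) dx = 2·(-6/7) = -12/7.
  So ∫_0^π u² dx = 25*π/2 + π/2 + π/2 + 0 + 0 − 12/7 = -12/7 + 27*π/2.
  (u')² squared terms: (-20)²·∫cos(4x)² dx = 400·π/2 = 200*π;  (-4)²·∫sin(4x)² dx = 16·π/2 = 8*π;  (3)²·∫cos(3x)² dx = 9·π/2 = 9*π/2.
  (u')² cross terms: 2·(-20)·(-4)·∫cos(4x)·sin(4x) dx = 160·(0) = 0;  2·(-20)·(3)·∫cos(4x)·cos(3x) dx = -120·(0) = 0;  2·(-4)·(3)·∫sin(4x)·cos(3x) dx = -24·(8/7) = -192/7.
  So ∫_0^π (u')² dx = 200*π + 8*π + 9*π/2 + 0 + 0 − 192/7 = -192/7 + 425*π/2.
||u||_{H^1}^2 = (-12/7 + 27*π/2) + (-192/7 + 425*π/2) = -204/7 + 226*π.


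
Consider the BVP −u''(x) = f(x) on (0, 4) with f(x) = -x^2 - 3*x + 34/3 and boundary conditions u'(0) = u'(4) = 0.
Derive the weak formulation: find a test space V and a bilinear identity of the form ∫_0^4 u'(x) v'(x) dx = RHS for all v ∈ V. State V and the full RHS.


V = H^1(0, 4) (no boundary constraint on v; u is determined up to an additive constant); weak form: ∫_0^4 u'v' dx = ∫_0^4 (-x^2 - 3*x + 34/3) v dx for all v ∈ V.

Multiply both sides by a test function v and integrate from 0 to 4:
  ∫_0^4 −u''(x) v(x) dx = ∫_0^4 f(x) v(x) dx.
Integrate the LHS by parts once:
  ∫_0^4 −u'' v dx = −[u'(x) v(x)]_0^4 + ∫_0^4 u'(x) v'(x) dx.
Thus ∫_0^4 u'(x) v'(x) dx = ∫_0^4 f(x) v(x) dx + [u'(x) v(x)]_0^4.
Choose V so that boundary terms are either known or forced to vanish.
u has homogeneous Neumann: u'(0) = u'(4) = 0. So [u' v]_0^4 = 0·v(4) − 0·v(0) = 0 for any v; take V = H^1(0, 4).
Weak formulation: find u (satisfying any essential BC) such that ∫_0^4 u'(x) v'(x) dx = ∫_0^4 f v dx for all v ∈ V (homogeneous Neumann, so boundary terms vanish).
Substituting f(x) = -x^2 - 3*x + 34/3, the right-hand side is ∫_0^4 (-x^2 - 3*x + 34/3) v dx.
Compatibility check (pure Neumann): taking v ≡ 1 ∈ V gives 0 = ∫_0^4 f dx + (0) − (0), i.e. ∫_0^4 f dx must equal u'(0) − u'(4) = 0. Indeed ∫_0^4 (-x^2 - 3*x + 34/3) dx = 0, so the data are compatible. The solution is then unique only up to an additive constant (fix it e.g. by requiring ∫_0^4 u dx = 0).


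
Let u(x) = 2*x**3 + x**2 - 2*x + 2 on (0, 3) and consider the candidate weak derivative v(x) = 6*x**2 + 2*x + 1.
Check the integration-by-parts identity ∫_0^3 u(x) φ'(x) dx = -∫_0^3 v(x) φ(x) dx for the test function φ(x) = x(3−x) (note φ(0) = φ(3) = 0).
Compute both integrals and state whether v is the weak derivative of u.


LHS = -387/5, RHS = -909/10. No, v is not the weak derivative of u.

u(x) = 2*x**3 + x**2 - 2*x + 2, classical derivative u'(x) = 6*x**2 + 2*x - 2.
φ(x) = x(3−x), so φ'(x) = 3 - 2*x.
Note φ(0) = φ(3) = 0, so the boundary term u·φ vanishes.
LHS = ∫_0^3 u(x) φ'(x) dx = ∫_0^3 (-4*x^4 + 4*x^3 + 7*x^2 - 10*x + 6) dx. Term by term:
  ∫_0^3 -4*x^4 dx = -972/5;  ∫_0^3 4*x^3 dx = 81;  ∫_0^3 7*x^2 dx = 63;
  ∫_0^3 -10*x dx = -45;  ∫_0^3 6 dx = 18.
Sum: -972/5 + 81 + 63 − 45 + 18 = -387/5.
So LHS = -387/5.
∫_0^3 v(x) φ(x) dx = ∫_0^3 (-6*x^4 + 16*x^3 + 5*x^2 + 3*x) dx. Term by term:
  ∫_0^3 -6*x^4 dx = -1458/5;  ∫_0^3 16*x^3 dx = 324;  ∫_0^3 5*x^2 dx = 45;
  ∫_0^3 3*x dx = 27/2.
Sum: -1458/5 + 324 + 45 + 27/2 = 909/10.
So RHS = -∫_0^3 v(x) φ(x) dx = -909/10.
LHS − RHS = 27/2 ≠ 0, so the identity fails.
(For a valid weak derivative the identity must hold for EVERY test function, in particular this one. The failure shows v is NOT the weak derivative of u.)
Correct weak derivative would be u'(x) = 6*x**2 + 2*x - 2.


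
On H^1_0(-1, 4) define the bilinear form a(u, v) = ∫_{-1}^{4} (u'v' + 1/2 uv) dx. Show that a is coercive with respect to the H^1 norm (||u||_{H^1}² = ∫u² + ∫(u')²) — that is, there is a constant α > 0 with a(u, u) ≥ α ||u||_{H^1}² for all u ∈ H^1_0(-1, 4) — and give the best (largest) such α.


α = (π^2 + 25/2)/(π^2 + 25)

Coercivity of a(·,·) on H^1_0(-1, 4) means a(u, u) ≥ α ||u||_{H^1}² for every u ∈ H^1_0.
The interval has length L = 5, and Poincaré/coercivity depend only on L. Here a(u, u) = ∫(u')² + (1/2)·∫u².
Here 0 < c = 1/2 < 1. The condition a(u,u) ≥ α||u||_{H^1}² reads (1−α)∫(u')² ≥ (α−c)∫u². Any admissible α is ≤ 1 (rapidly oscillating u have ∫u²/∫(u')² → 0), and α = 1 would force 0 ≥ (1−c)∫u², impossible since c < 1; so 1−α > 0. By the sharp Poincaré inequality on H^1_0 of an interval of length L, ∫(u')² ≥ (π/L)²∫u² with equality for the first sine mode sin(π(x−x₀)/L) (x₀ the left endpoint), so the inequality holds for all u iff (1−α)(π/L)² ≥ α − c, i.e. α ≤ ((π/L)² + c)/((π/L)² + 1) = (1 + c(L/π)²)/(1 + (L/π)²). With (π/L)² = π^2/25 and c = 1/2, the largest admissible constant is α = ((π/L)² + c)/((π/L)² + 1).
Simplifying, α = (π^2 + 25/2)/(π^2 + 25).


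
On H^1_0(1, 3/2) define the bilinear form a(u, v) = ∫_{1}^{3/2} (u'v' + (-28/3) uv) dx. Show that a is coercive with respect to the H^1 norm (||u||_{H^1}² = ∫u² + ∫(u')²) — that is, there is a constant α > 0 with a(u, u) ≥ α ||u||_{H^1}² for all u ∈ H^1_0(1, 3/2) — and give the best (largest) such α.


α = 4*(-7 + 3*π^2)/(3*(1 + 4*π^2))

Coercivity of a(·,·) on H^1_0(1, 3/2) means a(u, u) ≥ α ||u||_{H^1}² for every u ∈ H^1_0.
The interval has length L = 1/2, and Poincaré/coercivity depend only on L. Here a(u, u) = ∫(u')² + (-28/3)·∫u².
Here c = -28/3 < 0 with |c| < (π/L)² = 4*π^2, so coercivity still holds. The condition a(u,u) ≥ α||u||_{H^1}² reads (1−α)∫(u')² ≥ (α−c)∫u². Any admissible α is ≤ 1 (rapidly oscillating u have ∫u²/∫(u')² → 0), and α = 1 would force 0 ≥ (1−c)∫u², impossible since c < 1; so 1−α > 0. By the sharp Poincaré inequality on H^1_0 of an interval of length L, ∫(u')² ≥ (π/L)²∫u² with equality for the first sine mode sin(π(x−x₀)/L) (x₀ the left endpoint), so the inequality holds for all u iff (1−α)(π/L)² ≥ α − c, i.e. α ≤ ((π/L)² + c)/((π/L)² + 1) = (1 + c(L/π)²)/(1 + (L/π)²). (Direct route, valid since c ≤ 0: Poincaré gives c∫u² ≥ c(L/π)²∫(u')², so a(u,u) ≥ (1 + c(L/π)²)∫(u')², while ||u||_{H^1}² ≤ (1 + (L/π)²)∫(u')²; dividing yields the same α.) With (π/L)² = 4*π^2 and c = -28/3, the largest admissible constant is α = ((π/L)² + c)/((π/L)² + 1).
Simplifying, α = 4*(-7 + 3*π^2)/(3*(1 + 4*π^2)).


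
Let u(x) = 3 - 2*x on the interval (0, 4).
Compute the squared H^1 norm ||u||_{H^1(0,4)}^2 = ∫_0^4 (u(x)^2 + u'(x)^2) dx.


||u||_{H^1}^2 = 124/3

The H^1 norm (squared) on an interval (0, L) is
  ||u||_{H^1}^2 = ∫_0^L u(x)^2 dx + ∫_0^L u'(x)^2 dx.
Compute u'(x) = -2.
Then u(x)^2 = 4*x**2 - 12*x + 9 and u'(x)^2 = 4.
Integrate each monomial from 0 to 4 using ∫_0^4 c·x^n dx = c·4^(n+1)/(n+1):
  ∫_0^4 u(x)^2 dx = ∫_0^4 (4*x^2 - 12*x + 9) dx. Term by term:
    ∫_0^4 4*x^2 dx = 256/3;  ∫_0^4 -12*x dx = -96;  ∫_0^4 9 dx = 36.
  Sum: 256/3 − 96 + 36 = 76/3.
  ∫_0^4 u'(x)^2 dx = ∫_0^4 (4) dx. Term by term:
    ∫_0^4 4 dx = 16.
Adding: ||u||_{H^1}^2 = 76/3 + 16 = 124/3.


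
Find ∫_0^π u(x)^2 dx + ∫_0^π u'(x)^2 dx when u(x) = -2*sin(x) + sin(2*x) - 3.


||u||_{H^1(0,π)}^2 = 24 + 31*π/2

u'(x) = -2*cos(x) + 2*cos(2*x).
Expand u² and (u')² and integrate term by term on (0, π), using: for integers n ≥ 1, ∫_0^π sin²(nx) dx = ∫_0^π cos²(nx) dx = π/2; for n ≠ n', ∫_0^π sin(nx)sin(n'x) dx = ∫_0^π cos(nx)cos(n'x) dx = 0; and by product-to-sum, ∫_0^π sin(nx)cos(n'x) dx = ½∫_0^π [sin((n+n')x) + sin((n−n')x)] dx, which is 0 when n+n' is even and 2n/(n²−n'²) when n+n' is odd (it need not vanish on (0, π)). For the constant mode: ∫_0^π 1 dx = π, ∫_0^π cos(nx) dx = 0, ∫_0^π sin(nx) dx = (1−(−1)^n)/n.
  u² squared terms: (-3)²·∫1 dx = 9·π = 9*π;  (-2)²·∫sin(x)² dx = 4·π/2 = 2*π;  (1)²·∫sin(2x)² dx = 1·π/2 = π/2.
  u² cross terms: 2·(-3)·(-2)·∫1·sin(x) dx = 12·(2) = 24;  2·(-3)·(1)·∫1·sin(2x) dx = -6·(0) = 0;  2·(-2)·(1)·∫sin(x)·sin(2x) dx = -4·(0) = 0.
  So ∫_0^π u² dx = 9*π + 2*π + π/2 + 24 + 0 + 0 = 24 + 23*π/2.
  (u')² squared terms: (-2)²·∫cos(x)² dx = 4·π/2 = 2*π;  (2)²·∫cos(2x)² dx = 4·π/2 = 2*π.
  (u')² cross terms: 2·(-2)·(2)·∫cos(x)·cos(2x) dx = -8·(0) = 0.
  So ∫_0^π (u')² dx = 2*π + 2*π + 0 = 4*π.
||u||_{H^1}^2 = (24 + 23*π/2) + (4*π) = 24 + 31*π/2.


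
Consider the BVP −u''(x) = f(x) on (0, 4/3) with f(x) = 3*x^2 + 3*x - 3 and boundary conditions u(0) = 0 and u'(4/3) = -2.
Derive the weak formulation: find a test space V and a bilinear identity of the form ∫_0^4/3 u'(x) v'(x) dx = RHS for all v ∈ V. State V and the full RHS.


V = {v ∈ H^1(0, 4/3) : v(0) = 0} (test functions vanish at x = 0 where u is specified); weak form: ∫_0^4/3 u'v' dx = ∫_0^4/3 (3*x^2 + 3*x - 3) v dx − 2·v(4/3) for all v ∈ V.

Multiply both sides by a test function v and integrate from 0 to 4/3:
  ∫_0^4/3 −u''(x) v(x) dx = ∫_0^4/3 f(x) v(x) dx.
Integrate the LHS by parts once:
  ∫_0^4/3 −u'' v dx = −[u'(x) v(x)]_0^4/3 + ∫_0^4/3 u'(x) v'(x) dx.
Thus ∫_0^4/3 u'(x) v'(x) dx = ∫_0^4/3 f(x) v(x) dx + [u'(x) v(x)]_0^4/3.
Choose V so that boundary terms are either known or forced to vanish.
Mixed BC: u(0) = 0 (Dirichlet) and u'(4/3) = -2 (Neumann). Define V = {v ∈ H^1(0, 4/3) : v(0) = 0}. Then [u' v]_0^4/3 = u'(4/3)·v(4/3) − u'(0)·0 = − 2·v(4/3).
Weak formulation: find u (satisfying any essential BC) such that ∫_0^4/3 u'(x) v'(x) dx = ∫_0^4/3 f v dx − 2·v(4/3) for all v ∈ V (Dirichlet at 0 absorbed into V; Neumann datum at x = 4/3 contributes the boundary term).
Substituting f(x) = 3*x^2 + 3*x - 3, the right-hand side is ∫_0^4/3 (3*x^2 + 3*x - 3) v dx − 2·v(4/3).


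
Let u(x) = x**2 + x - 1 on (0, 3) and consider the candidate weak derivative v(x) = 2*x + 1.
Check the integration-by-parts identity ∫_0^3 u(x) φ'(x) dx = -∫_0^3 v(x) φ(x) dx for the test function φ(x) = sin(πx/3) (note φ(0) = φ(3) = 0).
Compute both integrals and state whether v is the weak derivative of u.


LHS = -24/π, RHS = -24/π. Yes, v = u' weakly.

u(x) = x**2 + x - 1, classical derivative u'(x) = 2*x + 1.
φ(x) = sin(πx/3), so φ'(x) = π*cos(π*x/3)/3.
Note φ(0) = φ(3) = 0, so the boundary term u·φ vanishes.
LHS = ∫_0^3 u(x) φ'(x) dx = ∫_0^3 (π*x^2*cos(π*x/3)/3 + π*x*cos(π*x/3)/3 - π*cos(π*x/3)/3) dx. Term by term:
  ∫_0^3 -π*cos(π*x/3)/3 dx = 0;  ∫_0^3 π*x*cos(π*x/3)/3 dx = -6/π;  ∫_0^3 π*x^2*cos(π*x/3)/3 dx = -18/π.
Sum: 0 − 6/π − 18/π = -24/π.
So LHS = -24/π.
∫_0^3 v(x) φ(x) dx = ∫_0^3 (2*x*sin(π*x/3) + sin(π*x/3)) dx. Term by term:
  ∫_0^3 2*x*sin(π*x/3) dx = 18/π;  ∫_0^3 sin(π*x/3) dx = 6/π.
Sum: 18/π + 6/π = 24/π.
So RHS = -∫_0^3 v(x) φ(x) dx = -24/π.
LHS = RHS, so the identity holds for this test φ.
Moreover u is smooth here and v(x) = u'(x) = 2*x + 1 pointwise, so the identity holds for every test function. Hence v is the weak derivative of u.


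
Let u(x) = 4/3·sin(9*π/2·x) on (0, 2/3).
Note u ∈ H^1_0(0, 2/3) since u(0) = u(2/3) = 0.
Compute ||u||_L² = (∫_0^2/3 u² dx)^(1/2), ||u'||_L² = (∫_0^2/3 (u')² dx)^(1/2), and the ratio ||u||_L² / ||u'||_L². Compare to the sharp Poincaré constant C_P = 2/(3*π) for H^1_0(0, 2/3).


||u||_L² / ||u'||_L² = 2/(9*π) < C_P = 2/(3*π).

u(x) = 4/3·sin(9*π/2·x), so u'(x) = 6*π*cos(9*π*x/2).
Writing u(x) = A·sin(kπx/L) with A = 4/3 and k = 3, use ∫_0^L sin²(kπx/L) dx = L/2 and ∫_0^L cos²(kπx/L) dx = L/2.
u² = 16/9·sin²(9*π/2·x) and (u')² = 36*π^2·cos²(9*π/2·x), and each of sin², cos² integrates to L/2 = 1/3 over (0, 2/3).
∫_0^2/3 u² dx = 16/27, so ||u||_L² = 4*sqrt(3)/9.
∫_0^2/3 (u')² dx = 12*π^2, so ||u'||_L² = 2*sqrt(3)*π.
Ratio ||u||_L² / ||u'||_L² = 2/(9*π).
Sharp Poincaré constant on H^1_0(0, 2/3) is C_P = L/π = 2/(3*π), achieved by sin(3*π/2·x).
This is the k = 3 harmonic; the ratio L/(kπ) is strictly less than C_P = L/π, consistent with the sharp inequality ||u||_L² ≤ C_P ||u'||_L².


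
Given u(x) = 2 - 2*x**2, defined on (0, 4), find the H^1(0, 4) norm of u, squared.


||u||_{H^1}^2 = 15088/15

The H^1 norm (squared) on an interval (0, L) is
  ||u||_{H^1}^2 = ∫_0^L u(x)^2 dx + ∫_0^L u'(x)^2 dx.
Compute u'(x) = -4*x.
Then u(x)^2 = 4*x**4 - 8*x**2 + 4 and u'(x)^2 = 16*x**2.
Integrate each monomial from 0 to 4 using ∫_0^4 c·x^n dx = c·4^(n+1)/(n+1):
  ∫_0^4 u(x)^2 dx = ∫_0^4 (4*x^4 - 8*x^2 + 4) dx. Term by term:
    ∫_0^4 4*x^4 dx = 4096/5;  ∫_0^4 -8*x^2 dx = -512/3;  ∫_0^4 4 dx = 16.
  Sum: 4096/5 − 512/3 + 16 = 9968/15.
  ∫_0^4 u'(x)^2 dx = ∫_0^4 (16*x^2) dx. Term by term:
    ∫_0^4 16*x^2 dx = 1024/3.
Adding: ||u||_{H^1}^2 = 9968/15 + 1024/3 = 15088/15.


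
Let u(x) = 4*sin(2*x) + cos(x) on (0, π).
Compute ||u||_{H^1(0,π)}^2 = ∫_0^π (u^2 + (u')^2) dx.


||u||_{H^1(0,π)}^2 = 64/3 + 41*π

u'(x) = -sin(x) + 8*cos(2*x).
Expand u² and (u')² and integrate term by term on (0, π), using: for integers n ≥ 1, ∫_0^π sin²(nx) dx = ∫_0^π cos²(nx) dx = π/2; for n ≠ n', ∫_0^π sin(nx)sin(n'x) dx = ∫_0^π cos(nx)cos(n'x) dx = 0; and by product-to-sum, ∫_0^π sin(nx)cos(n'x) dx = ½∫_0^π [sin((n+n')x) + sin((n−n')x)] dx, which is 0 when n+n' is even and 2n/(n²−n'²) when n+n' is odd (it need not vanish on (0, π)).
  u² squared terms: (4)²·∫sin(2x)² dx = 16·π/2 = 8*π;  (1)²·∫cos(x)² dx = 1·π/2 = π/2.
  u² cross terms: 2·(4)·(1)·∫sin(2x)·cos(x) dx = 8·(4/3) = 32/3.
  So ∫_0^π u² dx = 8*π + π/2 + 32/3 = 32/3 + 17*π/2.
  (u')² squared terms: (-1)²·∫sin(x)² dx = 1·π/2 = π/2;  (8)²·∫cos(2x)² dx = 64·π/2 = 32*π.
  (u')² cross terms: 2·(-1)·(8)·∫sin(x)·cos(2x) dx = -16·(-2/3) = 32/3.
  So ∫_0^π (u')² dx = π/2 + 32*π + 32/3 = 32/3 + 65*π/2.
||u||_{H^1}^2 = (32/3 + 17*π/2) + (32/3 + 65*π/2) = 64/3 + 41*π.


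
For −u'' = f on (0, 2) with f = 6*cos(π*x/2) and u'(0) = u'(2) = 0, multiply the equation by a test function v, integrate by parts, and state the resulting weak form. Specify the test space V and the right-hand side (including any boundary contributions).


V = H^1(0, 2) (no boundary constraint on v; u is determined up to an additive constant); weak form: ∫_0^2 u'v' dx = ∫_0^2 (6*cos(π*x/2)) v dx for all v ∈ V.

Multiply both sides by a test function v and integrate from 0 to 2:
  ∫_0^2 −u''(x) v(x) dx = ∫_0^2 f(x) v(x) dx.
Integrate the LHS by parts once:
  ∫_0^2 −u'' v dx = −[u'(x) v(x)]_0^2 + ∫_0^2 u'(x) v'(x) dx.
Thus ∫_0^2 u'(x) v'(x) dx = ∫_0^2 f(x) v(x) dx + [u'(x) v(x)]_0^2.
Choose V so that boundary terms are either known or forced to vanish.
u has homogeneous Neumann: u'(0) = u'(2) = 0. So [u' v]_0^2 = 0·v(2) − 0·v(0) = 0 for any v; take V = H^1(0, 2).
Weak formulation: find u (satisfying any essential BC) such that ∫_0^2 u'(x) v'(x) dx = ∫_0^2 f v dx for all v ∈ V (homogeneous Neumann, so boundary terms vanish).
Substituting f(x) = 6*cos(π*x/2), the right-hand side is ∫_0^2 (6*cos(π*x/2)) v dx.
Compatibility check (pure Neumann): taking v ≡ 1 ∈ V gives 0 = ∫_0^2 f dx + (0) − (0), i.e. ∫_0^2 f dx must equal u'(0) − u'(2) = 0. Indeed ∫_0^2 (6*cos(π*x/2)) dx = 0, so the data are compatible. The solution is then unique only up to an additive constant (fix it e.g. by requiring ∫_0^2 u dx = 0).


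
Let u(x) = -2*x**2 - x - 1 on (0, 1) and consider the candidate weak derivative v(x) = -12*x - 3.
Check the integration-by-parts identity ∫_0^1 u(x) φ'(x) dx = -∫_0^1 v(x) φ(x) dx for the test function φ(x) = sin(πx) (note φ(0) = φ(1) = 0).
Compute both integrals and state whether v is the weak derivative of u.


LHS = 6/π, RHS = 18/π. No, v is not the weak derivative of u.

u(x) = -2*x**2 - x - 1, classical derivative u'(x) = -4*x - 1.
φ(x) = sin(πx), so φ'(x) = π*cos(π*x).
Note φ(0) = φ(1) = 0, so the boundary term u·φ vanishes.
LHS = ∫_0^1 u(x) φ'(x) dx = ∫_0^1 (-2*π*x^2*cos(π*x) - π*x*cos(π*x) - π*cos(π*x)) dx. Term by term:
  ∫_0^1 -π*cos(π*x) dx = 0;  ∫_0^1 -π*x*cos(π*x) dx = 2/π;  ∫_0^1 -2*π*x^2*cos(π*x) dx = 4/π.
Sum: 0 + 2/π + 4/π = 6/π.
So LHS = 6/π.
∫_0^1 v(x) φ(x) dx = ∫_0^1 (-12*x*sin(π*x) - 3*sin(π*x)) dx. Term by term:
  ∫_0^1 -3*sin(π*x) dx = -6/π;  ∫_0^1 -12*x*sin(π*x) dx = -12/π.
Sum: -6/π − 12/π = -18/π.
So RHS = -∫_0^1 v(x) φ(x) dx = 18/π.
LHS − RHS = -12/π ≠ 0, so the identity fails.
(For a valid weak derivative the identity must hold for EVERY test function, in particular this one. The failure shows v is NOT the weak derivative of u.)
Correct weak derivative would be u'(x) = -4*x - 1.


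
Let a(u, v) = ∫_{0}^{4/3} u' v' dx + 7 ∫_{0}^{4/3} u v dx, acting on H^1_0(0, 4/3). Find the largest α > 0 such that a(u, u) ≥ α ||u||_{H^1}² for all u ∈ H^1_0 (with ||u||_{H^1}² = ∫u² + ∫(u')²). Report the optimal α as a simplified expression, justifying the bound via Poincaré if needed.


α = 1

Coercivity of a(·,·) on H^1_0(0, 4/3) means a(u, u) ≥ α ||u||_{H^1}² for every u ∈ H^1_0.
The interval has length L = 4/3, and Poincaré/coercivity depend only on L. Here a(u, u) = ∫(u')² + (7)·∫u².
Here c = 7 ≥ 1, so a(u,u) = ∫(u')² + c∫u² ≥ ∫(u')² + ∫u² = ||u||_{H^1}², i.e. α = 1 works. No larger α is possible: a(u,u) ≥ α||u||_{H^1}² means (1−α)∫(u')² ≥ (α−c)∫u², and for the modes u_n = sin(nπ(x−x₀)/L) (x₀ the left endpoint) one has ∫u_n²/∫(u_n')² = (L/(nπ))² → 0, so a(u_n,u_n)/||u_n||_{H^1}² → 1. Hence the optimal constant is α = 1.
Therefore α = 1.


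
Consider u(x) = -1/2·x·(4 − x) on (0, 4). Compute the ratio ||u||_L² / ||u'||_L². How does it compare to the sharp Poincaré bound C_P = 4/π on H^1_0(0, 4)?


||u||_L² / ||u'||_L² = 2*sqrt(10)/5 < C_P = 4/π.

u(x) = -1/2·x·(4 − x), so u'(x) = x - 2.
u(x) = -1/2·x·(4 − x) vanishes at x = 0 and x = 4, so u ∈ H^1_0(0, 4). Differentiate via the product rule and integrate the resulting polynomials term by term.
  ∫_0^4 u² dx = ∫_0^4 (x^4/4 - 2*x^3 + 4*x^2) dx. Term by term:
    ∫_0^4 x^4/4 dx = 256/5;  ∫_0^4 -2*x^3 dx = -128;  ∫_0^4 4*x^2 dx = 256/3.
  Sum: 256/5 − 128 + 256/3 = 128/15.
  ∫_0^4 (u')² dx = ∫_0^4 (x^2 - 4*x + 4) dx. Term by term:
    ∫_0^4 x^2 dx = 64/3;  ∫_0^4 -4*x dx = -32;  ∫_0^4 4 dx = 16.
  Sum: 64/3 − 32 + 16 = 16/3.
∫_0^4 u² dx = 128/15, so ||u||_L² = 8*sqrt(30)/15.
∫_0^4 (u')² dx = 16/3, so ||u'||_L² = 4*sqrt(3)/3.
Ratio ||u||_L² / ||u'||_L² = 2*sqrt(10)/5.
Sharp Poincaré constant on H^1_0(0, 4) is C_P = L/π = 4/π, achieved by sin(π/4·x).
A polynomial bump cannot attain the sharp Poincaré constant (only the first sine eigenfunction does), so the ratio is strictly less than C_P, consistent with ||u||_L² ≤ C_P ||u'||_L².


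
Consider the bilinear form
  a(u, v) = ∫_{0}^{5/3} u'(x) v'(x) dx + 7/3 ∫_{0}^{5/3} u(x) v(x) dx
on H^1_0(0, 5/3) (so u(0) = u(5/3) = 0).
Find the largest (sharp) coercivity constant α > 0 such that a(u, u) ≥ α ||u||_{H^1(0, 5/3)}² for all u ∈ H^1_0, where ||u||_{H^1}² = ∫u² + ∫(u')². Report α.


α = 1

Coercivity of a(·,·) on H^1_0(0, 5/3) means a(u, u) ≥ α ||u||_{H^1}² for every u ∈ H^1_0.
The interval has length L = 5/3, and Poincaré/coercivity depend only on L. Here a(u, u) = ∫(u')² + (7/3)·∫u².
Here c = 7/3 ≥ 1, so a(u,u) = ∫(u')² + c∫u² ≥ ∫(u')² + ∫u² = ||u||_{H^1}², i.e. α = 1 works. No larger α is possible: a(u,u) ≥ α||u||_{H^1}² means (1−α)∫(u')² ≥ (α−c)∫u², and for the modes u_n = sin(nπ(x−x₀)/L) (x₀ the left endpoint) one has ∫u_n²/∫(u_n')² = (L/(nπ))² → 0, so a(u_n,u_n)/||u_n||_{H^1}² → 1. Hence the optimal constant is α = 1.
Therefore α = 1.


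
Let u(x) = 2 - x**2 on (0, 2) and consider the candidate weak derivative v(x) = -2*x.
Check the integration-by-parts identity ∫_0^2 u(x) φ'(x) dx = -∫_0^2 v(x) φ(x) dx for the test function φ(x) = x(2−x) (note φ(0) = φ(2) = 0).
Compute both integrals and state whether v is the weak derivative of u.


LHS = 8/3, RHS = 8/3. Yes, v = u' weakly.

u(x) = 2 - x**2, classical derivative u'(x) = -2*x.
φ(x) = x(2−x), so φ'(x) = 2 - 2*x.
Note φ(0) = φ(2) = 0, so the boundary term u·φ vanishes.
LHS = ∫_0^2 u(x) φ'(x) dx = ∫_0^2 (2*x^3 - 2*x^2 - 4*x + 4) dx. Term by term:
  ∫_0^2 2*x^3 dx = 8;  ∫_0^2 -2*x^2 dx = -16/3;  ∫_0^2 -4*x dx = -8;
  ∫_0^2 4 dx = 8.
Sum: 8 − 16/3 − 8 + 8 = 8/3.
So LHS = 8/3.
∫_0^2 v(x) φ(x) dx = ∫_0^2 (2*x^3 - 4*x^2) dx. Term by term:
  ∫_0^2 2*x^3 dx = 8;  ∫_0^2 -4*x^2 dx = -32/3.
Sum: 8 − 32/3 = -8/3.
So RHS = -∫_0^2 v(x) φ(x) dx = 8/3.
LHS = RHS, so the identity holds for this test φ.
Moreover u is smooth here and v(x) = u'(x) = -2*x pointwise, so the identity holds for every test function. Hence v is the weak derivative of u.


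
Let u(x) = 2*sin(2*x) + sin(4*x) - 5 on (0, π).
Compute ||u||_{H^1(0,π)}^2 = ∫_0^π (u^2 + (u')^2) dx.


||u||_{H^1(0,π)}^2 = 87*π/2

u'(x) = 4*cos(2*x) + 4*cos(4*x).
Expand u² and (u')² and integrate term by term on (0, π), using: for integers n ≥ 1, ∫_0^π sin²(nx) dx = ∫_0^π cos²(nx) dx = π/2; for n ≠ n', ∫_0^π sin(nx)sin(n'x) dx = ∫_0^π cos(nx)cos(n'x) dx = 0; and by product-to-sum, ∫_0^π sin(nx)cos(n'x) dx = ½∫_0^π [sin((n+n')x) + sin((n−n')x)] dx, which is 0 when n+n' is even and 2n/(n²−n'²) when n+n' is odd (it need not vanish on (0, π)). For the constant mode: ∫_0^π 1 dx = π, ∫_0^π cos(nx) dx = 0, ∫_0^π sin(nx) dx = (1−(−1)^n)/n.
  u² squared terms: (-5)²·∫1 dx = 25·π = 25*π;  (2)²·∫sin(2x)² dx = 4·π/2 = 2*π;  (1)²·∫sin(4x)² dx = 1·π/2 = π/2.
  u² cross terms: 2·(-5)·(2)·∫1·sin(2x) dx = -20·(0) = 0;  2·(-5)·(1)·∫1·sin(4x) dx = -10·(0) = 0;  2·(2)·(1)·∫sin(2x)·sin(4x) dx = 4·(0) = 0.
  So ∫_0^π u² dx = 25*π + 2*π + π/2 + 0 + 0 + 0 = 55*π/2.
  (u')² squared terms: (4)²·∫cos(2x)² dx = 16·π/2 = 8*π;  (4)²·∫cos(4x)² dx = 16·π/2 = 8*π.
  (u')² cross terms: 2·(4)·(4)·∫cos(2x)·cos(4x) dx = 32·(0) = 0.
  So ∫_0^π (u')² dx = 8*π + 8*π + 0 = 16*π.
||u||_{H^1}^2 = (55*π/2) + (16*π) = 87*π/2.


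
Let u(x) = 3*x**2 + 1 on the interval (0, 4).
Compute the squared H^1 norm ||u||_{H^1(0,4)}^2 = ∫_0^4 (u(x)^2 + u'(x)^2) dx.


||u||_{H^1}^2 = 13716/5

The H^1 norm (squared) on an interval (0, L) is
  ||u||_{H^1}^2 = ∫_0^L u(x)^2 dx + ∫_0^L u'(x)^2 dx.
Compute u'(x) = 6*x.
Then u(x)^2 = 9*x**4 + 6*x**2 + 1 and u'(x)^2 = 36*x**2.
Integrate each monomial from 0 to 4 using ∫_0^4 c·x^n dx = c·4^(n+1)/(n+1):
  ∫_0^4 u(x)^2 dx = ∫_0^4 (9*x^4 + 6*x^2 + 1) dx. Term by term:
    ∫_0^4 9*x^4 dx = 9216/5;  ∫_0^4 6*x^2 dx = 128;  ∫_0^4 1 dx = 4.
  Sum: 9216/5 + 128 + 4 = 9876/5.
  ∫_0^4 u'(x)^2 dx = ∫_0^4 (36*x^2) dx. Term by term:
    ∫_0^4 36*x^2 dx = 768.
Adding: ||u||_{H^1}^2 = 9876/5 + 768 = 13716/5.


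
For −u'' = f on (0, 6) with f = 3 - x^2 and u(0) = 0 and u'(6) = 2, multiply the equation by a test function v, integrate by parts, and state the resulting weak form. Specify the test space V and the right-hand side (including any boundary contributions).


V = {v ∈ H^1(0, 6) : v(0) = 0} (test functions vanish at x = 0 where u is specified); weak form: ∫_0^6 u'v' dx = ∫_0^6 (3 - x^2) v dx + 2·v(6) for all v ∈ V.

Multiply both sides by a test function v and integrate from 0 to 6:
  ∫_0^6 −u''(x) v(x) dx = ∫_0^6 f(x) v(x) dx.
Integrate the LHS by parts once:
  ∫_0^6 −u'' v dx = −[u'(x) v(x)]_0^6 + ∫_0^6 u'(x) v'(x) dx.
Thus ∫_0^6 u'(x) v'(x) dx = ∫_0^6 f(x) v(x) dx + [u'(x) v(x)]_0^6.
Choose V so that boundary terms are either known or forced to vanish.
Mixed BC: u(0) = 0 (Dirichlet) and u'(6) = 2 (Neumann). Define V = {v ∈ H^1(0, 6) : v(0) = 0}. Then [u' v]_0^6 = u'(6)·v(6) − u'(0)·0 = 2·v(6).
Weak formulation: find u (satisfying any essential BC) such that ∫_0^6 u'(x) v'(x) dx = ∫_0^6 f v dx + 2·v(6) for all v ∈ V (Dirichlet at 0 absorbed into V; Neumann datum at x = 6 contributes the boundary term).
Substituting f(x) = 3 - x^2, the right-hand side is ∫_0^6 (3 - x^2) v dx + 2·v(6).


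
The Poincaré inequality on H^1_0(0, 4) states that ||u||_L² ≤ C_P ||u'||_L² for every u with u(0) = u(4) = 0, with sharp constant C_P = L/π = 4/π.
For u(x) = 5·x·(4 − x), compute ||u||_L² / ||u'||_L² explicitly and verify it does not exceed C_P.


||u||_L² / ||u'||_L² = 2*sqrt(10)/5 < C_P = 4/π.

u(x) = 5·x·(4 − x), so u'(x) = 20 - 10*x.
u(x) = 5·x·(4 − x) vanishes at x = 0 and x = 4, so u ∈ H^1_0(0, 4). Differentiate via the product rule and integrate the resulting polynomials term by term.
  ∫_0^4 u² dx = ∫_0^4 (25*x^4 - 200*x^3 + 400*x^2) dx. Term by term:
    ∫_0^4 25*x^4 dx = 5120;  ∫_0^4 -200*x^3 dx = -12800;  ∫_0^4 400*x^2 dx = 25600/3.
  Sum: 5120 − 12800 + 25600/3 = 2560/3.
  ∫_0^4 (u')² dx = ∫_0^4 (100*x^2 - 400*x + 400) dx. Term by term:
    ∫_0^4 100*x^2 dx = 6400/3;  ∫_0^4 -400*x dx = -3200;  ∫_0^4 400 dx = 1600.
  Sum: 6400/3 − 3200 + 1600 = 1600/3.
∫_0^4 u² dx = 2560/3, so ||u||_L² = 16*sqrt(30)/3.
∫_0^4 (u')² dx = 1600/3, so ||u'||_L² = 40*sqrt(3)/3.
Ratio ||u||_L² / ||u'||_L² = 2*sqrt(10)/5.
Sharp Poincaré constant on H^1_0(0, 4) is C_P = L/π = 4/π, achieved by sin(π/4·x).
A polynomial bump cannot attain the sharp Poincaré constant (only the first sine eigenfunction does), so the ratio is strictly less than C_P, consistent with ||u||_L² ≤ C_P ||u'||_L².


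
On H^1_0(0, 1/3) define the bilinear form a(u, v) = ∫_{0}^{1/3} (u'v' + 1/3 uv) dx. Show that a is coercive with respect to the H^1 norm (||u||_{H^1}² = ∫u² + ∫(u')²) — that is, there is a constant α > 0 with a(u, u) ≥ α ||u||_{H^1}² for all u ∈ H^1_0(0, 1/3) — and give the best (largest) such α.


α = (1 + 27*π^2)/(3*(1 + 9*π^2))

Coercivity of a(·,·) on H^1_0(0, 1/3) means a(u, u) ≥ α ||u||_{H^1}² for every u ∈ H^1_0.
The interval has length L = 1/3, and Poincaré/coercivity depend only on L. Here a(u, u) = ∫(u')² + (1/3)·∫u².
Here 0 < c = 1/3 < 1. The condition a(u,u) ≥ α||u||_{H^1}² reads (1−α)∫(u')² ≥ (α−c)∫u². Any admissible α is ≤ 1 (rapidly oscillating u have ∫u²/∫(u')² → 0), and α = 1 would force 0 ≥ (1−c)∫u², impossible since c < 1; so 1−α > 0. By the sharp Poincaré inequality on H^1_0 of an interval of length L, ∫(u')² ≥ (π/L)²∫u² with equality for the first sine mode sin(π(x−x₀)/L) (x₀ the left endpoint), so the inequality holds for all u iff (1−α)(π/L)² ≥ α − c, i.e. α ≤ ((π/L)² + c)/((π/L)² + 1) = (1 + c(L/π)²)/(1 + (L/π)²). With (π/L)² = 9*π^2 and c = 1/3, the largest admissible constant is α = ((π/L)² + c)/((π/L)² + 1).
Simplifying, α = (1 + 27*π^2)/(3*(1 + 9*π^2)).


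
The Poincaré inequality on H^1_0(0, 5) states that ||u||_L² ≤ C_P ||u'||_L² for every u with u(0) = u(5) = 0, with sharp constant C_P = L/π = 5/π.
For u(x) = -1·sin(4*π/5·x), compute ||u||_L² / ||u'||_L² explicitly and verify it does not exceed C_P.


||u||_L² / ||u'||_L² = 5/(4*π) < C_P = 5/π.

u(x) = -1·sin(4*π/5·x), so u'(x) = -4*π*cos(4*π*x/5)/5.
Writing u(x) = A·sin(kπx/L) with A = -1 and k = 4, use ∫_0^L sin²(kπx/L) dx = L/2 and ∫_0^L cos²(kπx/L) dx = L/2.
u² = 1·sin²(4*π/5·x) and (u')² = 16*π^2/25·cos²(4*π/5·x), and each of sin², cos² integrates to L/2 = 5/2 over (0, 5).
∫_0^5 u² dx = 5/2, so ||u||_L² = sqrt(10)/2.
∫_0^5 (u')² dx = 8*π^2/5, so ||u'||_L² = 2*sqrt(10)*π/5.
Ratio ||u||_L² / ||u'||_L² = 5/(4*π).
Sharp Poincaré constant on H^1_0(0, 5) is C_P = L/π = 5/π, achieved by sin(π/5·x).
This is the k = 4 harmonic; the ratio L/(kπ) is strictly less than C_P = L/π, consistent with the sharp inequality ||u||_L² ≤ C_P ||u'||_L².


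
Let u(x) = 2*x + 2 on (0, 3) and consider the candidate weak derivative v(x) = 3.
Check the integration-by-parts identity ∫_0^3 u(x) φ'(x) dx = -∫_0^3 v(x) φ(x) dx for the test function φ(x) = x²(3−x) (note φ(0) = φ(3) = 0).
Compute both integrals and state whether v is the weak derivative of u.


LHS = -27/2, RHS = -81/4. No, v is not the weak derivative of u.

u(x) = 2*x + 2, classical derivative u'(x) = 2.
φ(x) = x²(3−x), so φ'(x) = 3*x*(2 - x).
Note φ(0) = φ(3) = 0, so the boundary term u·φ vanishes.
LHS = ∫_0^3 u(x) φ'(x) dx = ∫_0^3 (-6*x^3 + 6*x^2 + 12*x) dx. Term by term:
  ∫_0^3 -6*x^3 dx = -243/2;  ∫_0^3 6*x^2 dx = 54;  ∫_0^3 12*x dx = 54.
Sum: -243/2 + 54 + 54 = -27/2.
So LHS = -27/2.
∫_0^3 v(x) φ(x) dx = ∫_0^3 (-3*x^3 + 9*x^2) dx. Term by term:
  ∫_0^3 -3*x^3 dx = -243/4;  ∫_0^3 9*x^2 dx = 81.
Sum: -243/4 + 81 = 81/4.
So RHS = -∫_0^3 v(x) φ(x) dx = -81/4.
LHS − RHS = 27/4 ≠ 0, so the identity fails.
(For a valid weak derivative the identity must hold for EVERY test function, in particular this one. The failure shows v is NOT the weak derivative of u.)
Correct weak derivative would be u'(x) = 2.


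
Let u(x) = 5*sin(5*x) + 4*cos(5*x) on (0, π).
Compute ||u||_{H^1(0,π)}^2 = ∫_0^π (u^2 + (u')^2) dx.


||u||_{H^1(0,π)}^2 = 533*π

u'(x) = -20*sin(5*x) + 25*cos(5*x).
Expand u² and (u')² and integrate term by term on (0, π), using: for integers n ≥ 1, ∫_0^π sin²(nx) dx = ∫_0^π cos²(nx) dx = π/2; for n ≠ n', ∫_0^π sin(nx)sin(n'x) dx = ∫_0^π cos(nx)cos(n'x) dx = 0; and by product-to-sum, ∫_0^π sin(nx)cos(n'x) dx = ½∫_0^π [sin((n+n')x) + sin((n−n')x)] dx, which is 0 when n+n' is even and 2n/(n²−n'²) when n+n' is odd (it need not vanish on (0, π)).
  u² squared terms: (4)²·∫cos(5x)² dx = 16·π/2 = 8*π;  (5)²·∫sin(5x)² dx = 25·π/2 = 25*π/2.
  u² cross terms: 2·(4)·(5)·∫cos(5x)·sin(5x) dx = 40·(0) = 0.
  So ∫_0^π u² dx = 8*π + 25*π/2 + 0 = 41*π/2.
  (u')² squared terms: (-20)²·∫sin(5x)² dx = 400·π/2 = 200*π;  (25)²·∫cos(5x)² dx = 625·π/2 = 625*π/2.
  (u')² cross terms: 2·(-20)·(25)·∫sin(5x)·cos(5x) dx = -1000·(0) = 0.
  So ∫_0^π (u')² dx = 200*π + 625*π/2 + 0 = 1025*π/2.
||u||_{H^1}^2 = (41*π/2) + (1025*π/2) = 533*π.


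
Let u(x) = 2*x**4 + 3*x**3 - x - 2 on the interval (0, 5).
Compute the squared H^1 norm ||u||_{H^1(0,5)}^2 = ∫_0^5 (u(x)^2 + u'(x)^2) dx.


||u||_{H^1}^2 = 336442075/126

The H^1 norm (squared) on an interval (0, L) is
  ||u||_{H^1}^2 = ∫_0^L u(x)^2 dx + ∫_0^L u'(x)^2 dx.
Compute u'(x) = 8*x**3 + 9*x**2 - 1.
Then u(x)^2 = 4*x**8 + 12*x**7 + 9*x**6 - 4*x**5 - 14*x**4 - 12*x**3 + x**2 + 4*x + 4 and u'(x)^2 = 64*x**6 + 144*x**5 + 81*x**4 - 16*x**3 - 18*x**2 + 1.
Integrate each monomial from 0 to 5 using ∫_0^5 c·x^n dx = c·5^(n+1)/(n+1):
  ∫_0^5 u(x)^2 dx = ∫_0^5 (4*x^8 + 12*x^7 + 9*x^6 - 4*x^5 - 14*x^4 - 12*x^3 + x^2 + 4*x + 4) dx. Term by term:
    ∫_0^5 4*x^8 dx = 7812500/9;  ∫_0^5 12*x^7 dx = 1171875/2;  ∫_0^5 9*x^6 dx = 703125/7;
    ∫_0^5 -4*x^5 dx = -31250/3;  ∫_0^5 -14*x^4 dx = -8750;  ∫_0^5 -12*x^3 dx = -1875;
    ∫_0^5 x^2 dx = 125/3;  ∫_0^5 4*x dx = 50;  ∫_0^5 4 dx = 20.
  Sum: 7812500/9 + 1171875/2 + 703125/7 − 31250/3 − 8750 − 1875 + 125/3 + 50 + 20 = 193222195/126.
  ∫_0^5 u'(x)^2 dx = ∫_0^5 (64*x^6 + 144*x^5 + 81*x^4 - 16*x^3 - 18*x^2 + 1) dx. Term by term:
    ∫_0^5 64*x^6 dx = 5000000/7;  ∫_0^5 144*x^5 dx = 375000;  ∫_0^5 81*x^4 dx = 50625;
    ∫_0^5 -16*x^3 dx = -2500;  ∫_0^5 -18*x^2 dx = -750;  ∫_0^5 1 dx = 5.
  Sum: 5000000/7 + 375000 + 50625 − 2500 − 750 + 5 = 7956660/7.
Adding: ||u||_{H^1}^2 = 193222195/126 + 7956660/7 = 336442075/126.
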